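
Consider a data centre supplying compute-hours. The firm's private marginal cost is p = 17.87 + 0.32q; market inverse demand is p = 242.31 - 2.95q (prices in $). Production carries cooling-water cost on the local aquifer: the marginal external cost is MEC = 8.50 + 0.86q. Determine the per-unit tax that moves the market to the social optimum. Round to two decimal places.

tax = $53.47 per unit

Social marginal cost = private MC + MEC = 26.37 + 1.18q.
Set SMC = demand: 26.37 + 1.18q = 242.31 - 2.95q → q* = 52.2857.
The Pigouvian tax equals MEC at q*: 8.50 + 0.86×52.2857 = 53.4657.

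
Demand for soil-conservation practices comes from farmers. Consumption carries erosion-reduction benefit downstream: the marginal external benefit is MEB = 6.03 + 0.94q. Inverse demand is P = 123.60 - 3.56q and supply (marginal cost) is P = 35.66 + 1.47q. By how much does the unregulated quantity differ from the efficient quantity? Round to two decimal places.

Market equilibrium (private): 35.66 + 1.47q = 123.60 - 3.56q → q_m = 17.4831.
Social marginal benefit = demand + MEB = 129.63 - 2.62q.
Set SMB = MC: 129.63 - 2.62q = 35.66 + 1.47q → q* = 22.9756.
Gap = |17.4831 − 22.9756| = 5.4925.

5.49 units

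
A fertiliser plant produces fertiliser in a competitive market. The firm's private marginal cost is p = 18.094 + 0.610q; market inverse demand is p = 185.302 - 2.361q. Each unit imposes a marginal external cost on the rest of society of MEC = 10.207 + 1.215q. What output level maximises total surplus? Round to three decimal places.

Social marginal cost = private MC + MEC = 28.301 + 1.825q.
Set SMC = demand: 28.301 + 1.825q = 185.302 - 2.361q → q* = 37.5062.

q* = 37.506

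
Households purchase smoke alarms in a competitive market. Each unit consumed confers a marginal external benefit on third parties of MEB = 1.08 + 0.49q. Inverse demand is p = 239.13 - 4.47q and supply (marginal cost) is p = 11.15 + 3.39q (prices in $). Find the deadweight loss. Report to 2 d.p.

DWL = $15.87

Market equilibrium (private): 11.15 + 3.39q = 239.13 - 4.47q → q_m = 29.0051.
Social marginal benefit = demand + MEB = 240.21 - 3.98q.
Set SMB = MC: 240.21 - 3.98q = 11.15 + 3.39q → q* = 31.0801.
The loss is the area between SMB and MC from q* to q_m; with linear curves that's a triangle of height MEB(q_m).
DWL = ½ × 2.0750 × 15.2925 = 15.8660.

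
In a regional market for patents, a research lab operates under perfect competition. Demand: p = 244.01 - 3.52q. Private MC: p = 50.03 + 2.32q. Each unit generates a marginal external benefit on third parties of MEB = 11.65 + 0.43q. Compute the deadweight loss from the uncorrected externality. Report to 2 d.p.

Market equilibrium (private): 50.03 + 2.32q = 244.01 - 3.52q → q_m = 33.2158.
Social marginal cost = private MC − MEB = 38.38 + 1.89q.
Set SMC = demand: 38.38 + 1.89q = 244.01 - 3.52q → q* = 38.0092.
Between q* and q_m the wedge demand − SMC runs linearly from 0 to MEB(q_m), so the loss is a triangle.
DWL = ½ × 4.7934 × 25.9328 = 62.1531.

DWL = 62.15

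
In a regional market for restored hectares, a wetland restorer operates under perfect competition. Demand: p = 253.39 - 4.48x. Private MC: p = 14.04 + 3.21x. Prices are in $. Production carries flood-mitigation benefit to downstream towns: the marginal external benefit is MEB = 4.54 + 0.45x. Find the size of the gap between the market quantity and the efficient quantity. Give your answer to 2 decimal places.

2.56 units

Market equilibrium (private): 14.04 + 3.21x = 253.39 - 4.48x → x_m = 31.1248.
Social marginal cost = private MC − MEB = 9.50 + 2.76x.
Set SMC = demand: 9.50 + 2.76x = 253.39 - 4.48x → x* = 33.6865.
Gap = |31.1248 − 33.6865| = 2.5617.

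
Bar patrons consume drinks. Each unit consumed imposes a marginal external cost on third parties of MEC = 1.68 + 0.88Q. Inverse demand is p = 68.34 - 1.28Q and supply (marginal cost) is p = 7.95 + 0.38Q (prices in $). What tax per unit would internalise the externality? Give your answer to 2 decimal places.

tax = $22.02 per unit

Social marginal benefit = demand − MEC = 66.66 - 2.16Q.
Set SMB = MC: 66.66 - 2.16Q = 7.95 + 0.38Q → Q* = 23.1142.
The Pigouvian tax equals MEC at Q*: 1.68 + 0.88×23.1142 = 22.0205.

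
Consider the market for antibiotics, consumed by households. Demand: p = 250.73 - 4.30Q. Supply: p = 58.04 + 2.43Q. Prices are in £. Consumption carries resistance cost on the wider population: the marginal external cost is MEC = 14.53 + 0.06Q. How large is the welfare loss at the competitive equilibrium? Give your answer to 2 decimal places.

DWL = £19.44

Market equilibrium (private): 58.04 + 2.43Q = 250.73 - 4.30Q → Q_m = 28.6315.
Social marginal benefit = demand − MEC = 236.20 - 4.36Q.
Set SMB = MC: 236.20 - 4.36Q = 58.04 + 2.43Q → Q* = 26.2386.
Height of the DWL triangle at Q_m is MC(Q_m) − SMB(Q_m) = MEC(Q_m) = 16.2479.
DWL = ½ × 2.3929 × 16.2479 = 19.4398.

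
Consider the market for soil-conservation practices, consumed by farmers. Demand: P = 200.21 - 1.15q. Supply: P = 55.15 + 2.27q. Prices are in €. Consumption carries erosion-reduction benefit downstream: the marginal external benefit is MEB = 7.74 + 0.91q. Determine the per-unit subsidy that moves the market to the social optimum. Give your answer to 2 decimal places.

subsidy = €63.14 per unit

Social marginal benefit = demand + MEB = 207.95 - 0.24q.
Set SMB = MC: 207.95 - 0.24q = 55.15 + 2.27q → q* = 60.8765.
The Pigouvian subsidy equals MEB at q*: 7.74 + 0.91×60.8765 = 63.1376.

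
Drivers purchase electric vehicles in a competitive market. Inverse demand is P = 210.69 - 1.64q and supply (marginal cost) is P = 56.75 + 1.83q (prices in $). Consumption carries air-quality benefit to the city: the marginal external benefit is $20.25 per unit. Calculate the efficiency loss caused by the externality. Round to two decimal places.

Market equilibrium (private): 56.75 + 1.83q = 210.69 - 1.64q → q_m = 44.3631.
Social marginal benefit = demand + MEB = 230.94 - 1.64q.
Set SMB = MC: 230.94 - 1.64q = 56.75 + 1.83q → q* = 50.1988.
Between q* and q_m the wedge SMB − MC runs linearly from 0 to MEB(q_m), so the loss is a triangle.
DWL = ½ × 5.8357 × 20.2500 = 59.0865.

DWL = $59.09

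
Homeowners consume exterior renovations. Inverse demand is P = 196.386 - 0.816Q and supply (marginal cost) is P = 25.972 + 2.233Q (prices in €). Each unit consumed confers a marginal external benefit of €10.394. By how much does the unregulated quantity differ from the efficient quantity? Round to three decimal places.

3.409 units

Market equilibrium (private): 25.972 + 2.233Q = 196.386 - 0.816Q → Q_m = 55.8918.
Social marginal benefit = demand + MEB = 206.780 - 0.816Q.
Set SMB = MC: 206.780 - 0.816Q = 25.972 + 2.233Q → Q* = 59.3008.
Gap = |55.8918 − 59.3008| = 3.4090.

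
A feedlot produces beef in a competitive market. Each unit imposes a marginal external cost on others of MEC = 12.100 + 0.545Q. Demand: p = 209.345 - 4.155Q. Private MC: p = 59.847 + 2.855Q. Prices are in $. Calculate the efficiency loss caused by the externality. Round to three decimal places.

Market equilibrium (private): 59.847 + 2.855Q = 209.345 - 4.155Q → Q_m = 21.3264.
Social marginal cost = private MC + MEC = 71.947 + 3.400Q.
Set SMC = demand: 71.947 + 3.400Q = 209.345 - 4.155Q → Q* = 18.1864.
Between Q* and Q_m the wedge SMC − demand runs linearly from 0 to MEC(Q_m), so the loss is a triangle.
DWL = ½ × 3.1400 × 23.7229 = 37.2450.

DWL = $37.245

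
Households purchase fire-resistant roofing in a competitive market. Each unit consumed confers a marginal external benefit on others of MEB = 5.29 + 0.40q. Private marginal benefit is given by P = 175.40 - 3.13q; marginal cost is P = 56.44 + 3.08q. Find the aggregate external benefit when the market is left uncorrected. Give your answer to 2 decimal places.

Market equilibrium (private): 56.44 + 3.08q = 175.40 - 3.13q → q_m = 19.1562.
Total external benefit = ∫₀^{q_m} (5.29 + 0.40q) dq = 5.29×19.1562 + ½×0.40×19.1562² = 174.7283.

174.73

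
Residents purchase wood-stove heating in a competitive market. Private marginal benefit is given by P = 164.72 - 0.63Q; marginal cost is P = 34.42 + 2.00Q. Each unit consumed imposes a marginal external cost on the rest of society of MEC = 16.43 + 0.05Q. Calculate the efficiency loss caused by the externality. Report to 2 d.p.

Market equilibrium (private): 34.42 + 2.00Q = 164.72 - 0.63Q → Q_m = 49.5437.
Social marginal benefit = demand − MEC = 148.29 - 0.68Q.
Set SMB = MC: 148.29 - 0.68Q = 34.42 + 2.00Q → Q* = 42.4888.
Height of the DWL triangle at Q_m is MC(Q_m) − SMB(Q_m) = MEC(Q_m) = 18.9072.
DWL = ½ × 7.0549 × 18.9072 = 66.6942.

DWL = 66.69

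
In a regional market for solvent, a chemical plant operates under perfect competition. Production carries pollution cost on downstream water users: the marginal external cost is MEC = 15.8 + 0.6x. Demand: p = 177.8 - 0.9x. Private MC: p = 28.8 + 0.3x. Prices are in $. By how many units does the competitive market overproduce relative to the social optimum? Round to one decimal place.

Market equilibrium (private): 28.8 + 0.3x = 177.8 - 0.9x → x_m = 124.1667.
Social marginal cost = private MC + MEC = 44.6 + 0.9x.
Set SMC = demand: 44.6 + 0.9x = 177.8 - 0.9x → x* = 74.0000.
Gap = |124.1667 − 74.0000| = 50.1667.

50.2 units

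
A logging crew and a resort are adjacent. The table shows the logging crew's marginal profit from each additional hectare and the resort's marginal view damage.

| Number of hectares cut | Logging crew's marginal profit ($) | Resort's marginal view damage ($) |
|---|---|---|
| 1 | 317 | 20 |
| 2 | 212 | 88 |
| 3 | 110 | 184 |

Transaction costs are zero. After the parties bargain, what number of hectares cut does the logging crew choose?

Bargaining reaches the level where marginal profit last exceeds marginal view damage.
That holds through level 2 (212 ≥ 88) but not at 3 (110 < 184).

2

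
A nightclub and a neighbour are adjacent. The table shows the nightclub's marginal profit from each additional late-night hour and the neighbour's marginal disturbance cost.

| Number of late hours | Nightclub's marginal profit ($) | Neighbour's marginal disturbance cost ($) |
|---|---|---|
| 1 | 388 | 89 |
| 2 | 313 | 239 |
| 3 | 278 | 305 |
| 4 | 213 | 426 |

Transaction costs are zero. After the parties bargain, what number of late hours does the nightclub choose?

2

Bargaining reaches the level where marginal profit last exceeds marginal disturbance cost.
That holds through level 2 (313 ≥ 239) but not at 3 (278 < 305).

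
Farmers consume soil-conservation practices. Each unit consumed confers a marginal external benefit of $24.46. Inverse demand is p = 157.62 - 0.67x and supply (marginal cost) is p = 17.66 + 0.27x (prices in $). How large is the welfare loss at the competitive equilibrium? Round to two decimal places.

DWL = $318.24

Market equilibrium (private): 17.66 + 0.27x = 157.62 - 0.67x → x_m = 148.8936.
Social marginal benefit = demand + MEB = 182.08 - 0.67x.
Set SMB = MC: 182.08 - 0.67x = 17.66 + 0.27x → x* = 174.9149.
Height of the DWL triangle at x_m is SMB(x_m) − MC(x_m) = MEB(x_m) = 24.4600.
DWL = ½ × 26.0213 × 24.4600 = 318.2405.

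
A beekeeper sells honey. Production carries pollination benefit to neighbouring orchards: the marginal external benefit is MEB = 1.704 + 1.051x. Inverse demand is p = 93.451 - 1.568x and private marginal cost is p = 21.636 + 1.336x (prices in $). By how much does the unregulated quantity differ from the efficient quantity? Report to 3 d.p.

Market equilibrium (private): 21.636 + 1.336x = 93.451 - 1.568x → x_m = 24.7297.
Social marginal cost = private MC − MEB = 19.932 + 0.285x.
Set SMC = demand: 19.932 + 0.285x = 93.451 - 1.568x → x* = 39.6757.
Gap = |24.7297 − 39.6757| = 14.9460.

14.946 units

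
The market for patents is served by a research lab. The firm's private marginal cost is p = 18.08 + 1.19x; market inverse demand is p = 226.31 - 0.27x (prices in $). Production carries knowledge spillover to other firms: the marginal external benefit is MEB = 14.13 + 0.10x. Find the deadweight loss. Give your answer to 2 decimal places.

DWL = $296.37

Market equilibrium (private): 18.08 + 1.19x = 226.31 - 0.27x → x_m = 142.6233.
Social marginal cost = private MC − MEB = 3.95 + 1.09x.
Set SMC = demand: 3.95 + 1.09x = 226.31 - 0.27x → x* = 163.5000.
The welfare-loss triangle has base |x_m − x*| and height MEB(x_m) (the vertical gap between SMC and demand is zero at x* and MEB at x_m).
DWL = ½ × 20.8767 × 28.3923 = 296.3688.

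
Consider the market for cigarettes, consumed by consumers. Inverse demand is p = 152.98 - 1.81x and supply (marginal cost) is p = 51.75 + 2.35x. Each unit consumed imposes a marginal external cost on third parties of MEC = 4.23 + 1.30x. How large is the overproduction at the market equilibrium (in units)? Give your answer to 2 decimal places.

Market equilibrium (private): 51.75 + 2.35x = 152.98 - 1.81x → x_m = 24.3341.
Social marginal benefit = demand − MEC = 148.75 - 3.11x.
Set SMB = MC: 148.75 - 3.11x = 51.75 + 2.35x → x* = 17.7656.
Gap = |24.3341 − 17.7656| = 6.5685.

6.57 units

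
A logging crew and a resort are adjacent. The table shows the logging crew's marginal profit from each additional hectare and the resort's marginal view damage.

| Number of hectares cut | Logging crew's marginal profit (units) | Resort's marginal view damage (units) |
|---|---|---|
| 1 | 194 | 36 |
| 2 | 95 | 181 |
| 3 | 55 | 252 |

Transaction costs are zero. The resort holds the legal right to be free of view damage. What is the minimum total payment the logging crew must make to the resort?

36

Efficient level: marginal profit ≥ marginal view damage through level 1, so k* = 1.
With the resort holding the right, the logging crew must at least compensate total damage at k*: 36 = 36.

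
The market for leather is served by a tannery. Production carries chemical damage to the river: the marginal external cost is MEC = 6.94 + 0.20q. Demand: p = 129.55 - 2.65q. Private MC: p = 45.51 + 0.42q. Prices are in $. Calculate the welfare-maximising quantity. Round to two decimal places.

q* = 23.58

Social marginal cost = private MC + MEC = 52.45 + 0.62q.
Set SMC = demand: 52.45 + 0.62q = 129.55 - 2.65q → q* = 23.5780.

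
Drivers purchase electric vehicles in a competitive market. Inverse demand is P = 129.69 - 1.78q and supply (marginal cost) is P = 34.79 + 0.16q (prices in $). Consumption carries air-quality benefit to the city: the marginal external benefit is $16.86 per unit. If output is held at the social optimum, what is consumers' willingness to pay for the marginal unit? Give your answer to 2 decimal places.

Social marginal benefit = demand + MEB = 146.55 - 1.78q.
Set SMB = MC: 146.55 - 1.78q = 34.79 + 0.16q → q* = 57.6082.
Consumer price on the demand curve at q*: 129.69 − 1.78×57.6082 = 27.1474.

P = $27.15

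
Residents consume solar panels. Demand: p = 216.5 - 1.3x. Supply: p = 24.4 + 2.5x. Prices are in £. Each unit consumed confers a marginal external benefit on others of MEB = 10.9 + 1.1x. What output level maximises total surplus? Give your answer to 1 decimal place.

x* = 75.2

Social marginal benefit = demand + MEB = 227.4 - 0.2x.
Set SMB = MC: 227.4 - 0.2x = 24.4 + 2.5x → x* = 75.1852.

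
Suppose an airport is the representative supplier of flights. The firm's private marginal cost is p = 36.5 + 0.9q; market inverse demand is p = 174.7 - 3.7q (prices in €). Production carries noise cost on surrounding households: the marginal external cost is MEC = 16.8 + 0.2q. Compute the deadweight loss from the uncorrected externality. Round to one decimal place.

DWL = €54.2

Market equilibrium (private): 36.5 + 0.9q = 174.7 - 3.7q → q_m = 30.0435.
Social marginal cost = private MC + MEC = 53.3 + 1.1q.
Set SMC = demand: 53.3 + 1.1q = 174.7 - 3.7q → q* = 25.2917.
The welfare-loss triangle has base |q_m − q*| and height MEC(q_m) (the vertical gap between SMC and demand is zero at q* and MEC at q_m).
DWL = ½ × 4.7518 × 22.8087 = 54.1912.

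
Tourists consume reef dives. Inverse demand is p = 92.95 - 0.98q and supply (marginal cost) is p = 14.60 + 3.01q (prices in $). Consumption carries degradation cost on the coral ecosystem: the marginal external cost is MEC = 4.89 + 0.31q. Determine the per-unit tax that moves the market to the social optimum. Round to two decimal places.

Social marginal benefit = demand − MEC = 88.06 - 1.29q.
Set SMB = MC: 88.06 - 1.29q = 14.60 + 3.01q → q* = 17.0837.
The Pigouvian tax equals MEC at q*: 4.89 + 0.31×17.0837 = 10.1859.

tax = $10.19 per unit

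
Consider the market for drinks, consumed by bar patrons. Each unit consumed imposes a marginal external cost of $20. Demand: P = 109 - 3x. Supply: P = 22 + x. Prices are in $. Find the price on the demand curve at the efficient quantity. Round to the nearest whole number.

P = $59

Social marginal benefit = demand − MEC = 89 - 3x.
Set SMB = MC: 89 - 3x = 22 + x → x* = 16.7500.
Consumer price on the demand curve at x*: 109 − 3×16.7500 = 58.7500.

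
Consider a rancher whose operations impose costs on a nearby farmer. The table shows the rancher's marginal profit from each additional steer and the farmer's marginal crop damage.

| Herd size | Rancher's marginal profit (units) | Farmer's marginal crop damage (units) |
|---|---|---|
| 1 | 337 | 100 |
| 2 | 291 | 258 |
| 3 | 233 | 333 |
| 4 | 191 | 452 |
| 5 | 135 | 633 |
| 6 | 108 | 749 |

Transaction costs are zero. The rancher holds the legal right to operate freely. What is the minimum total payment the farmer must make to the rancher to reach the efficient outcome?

667

Left alone the rancher would choose level 6 (marginal profit stays positive).
Efficient level: k* = 2 (marginal profit ≥ marginal crop damage through 2).
The farmer must at least cover the rancher's forgone profit from cutting 6→2: 233 + 191 + 135 + 108 = 667.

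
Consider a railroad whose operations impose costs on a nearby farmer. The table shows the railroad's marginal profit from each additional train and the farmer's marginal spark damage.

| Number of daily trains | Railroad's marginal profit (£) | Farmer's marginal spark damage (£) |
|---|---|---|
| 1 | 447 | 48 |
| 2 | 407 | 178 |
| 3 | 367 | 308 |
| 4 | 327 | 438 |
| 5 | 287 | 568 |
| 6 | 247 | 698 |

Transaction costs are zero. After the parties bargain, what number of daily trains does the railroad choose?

3

Bargaining reaches the level where marginal profit last exceeds marginal spark damage.
That holds through level 3 (367 ≥ 308) but not at 4 (327 < 438).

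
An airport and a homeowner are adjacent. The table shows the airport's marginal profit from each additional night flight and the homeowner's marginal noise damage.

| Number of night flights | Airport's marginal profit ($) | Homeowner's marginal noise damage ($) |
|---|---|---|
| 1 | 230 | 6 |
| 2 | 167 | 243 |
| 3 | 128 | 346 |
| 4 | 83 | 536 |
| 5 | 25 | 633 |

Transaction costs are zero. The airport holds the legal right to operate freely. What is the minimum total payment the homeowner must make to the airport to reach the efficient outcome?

Left alone the airport would choose level 5 (marginal profit stays positive).
Efficient level: k* = 1 (marginal profit ≥ marginal noise damage through 1).
The homeowner must at least cover the airport's forgone profit from cutting 5→1: 167 + 128 + 83 + 25 = 403.

$403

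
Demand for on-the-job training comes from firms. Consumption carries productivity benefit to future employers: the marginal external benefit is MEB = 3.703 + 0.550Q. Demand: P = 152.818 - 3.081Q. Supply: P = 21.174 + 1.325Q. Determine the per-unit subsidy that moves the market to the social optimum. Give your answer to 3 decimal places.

Social marginal benefit = demand + MEB = 156.521 - 2.531Q.
Set SMB = MC: 156.521 - 2.531Q = 21.174 + 1.325Q → Q* = 35.1004.
The Pigouvian subsidy equals MEB at Q*: 3.703 + 0.550×35.1004 = 23.0082.

subsidy = 23.008 per unit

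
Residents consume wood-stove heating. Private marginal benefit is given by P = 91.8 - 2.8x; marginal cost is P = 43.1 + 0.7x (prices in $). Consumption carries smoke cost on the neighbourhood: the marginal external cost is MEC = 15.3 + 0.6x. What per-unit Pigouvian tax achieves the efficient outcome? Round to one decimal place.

tax = $20.2 per unit

Social marginal benefit = demand − MEC = 76.5 - 3.4x.
Set SMB = MC: 76.5 - 3.4x = 43.1 + 0.7x → x* = 8.1463.
The Pigouvian tax equals MEC at x*: 15.3 + 0.6×8.1463 = 20.1878.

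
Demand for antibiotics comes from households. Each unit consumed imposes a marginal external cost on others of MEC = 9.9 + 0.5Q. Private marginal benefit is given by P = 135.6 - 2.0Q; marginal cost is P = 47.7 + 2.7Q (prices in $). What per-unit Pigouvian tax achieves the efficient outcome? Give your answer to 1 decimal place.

Social marginal benefit = demand − MEC = 125.7 - 2.5Q.
Set SMB = MC: 125.7 - 2.5Q = 47.7 + 2.7Q → Q* = 15.0000.
The Pigouvian tax equals MEC at Q*: 9.9 + 0.5×15.0000 = 17.4000.

tax = $17.4 per unit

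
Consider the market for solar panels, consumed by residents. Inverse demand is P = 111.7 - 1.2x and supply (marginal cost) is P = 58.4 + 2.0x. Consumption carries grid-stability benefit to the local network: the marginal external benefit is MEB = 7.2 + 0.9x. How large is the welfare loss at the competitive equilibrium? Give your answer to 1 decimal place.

DWL = 107.0

Market equilibrium (private): 58.4 + 2.0x = 111.7 - 1.2x → x_m = 16.6563.
Social marginal benefit = demand + MEB = 118.9 - 0.3x.
Set SMB = MC: 118.9 - 0.3x = 58.4 + 2.0x → x* = 26.3043.
Between x* and x_m the wedge SMB − MC runs linearly from 0 to MEB(x_m), so the loss is a triangle.
DWL = ½ × 9.6480 × 22.1906 = 107.0475.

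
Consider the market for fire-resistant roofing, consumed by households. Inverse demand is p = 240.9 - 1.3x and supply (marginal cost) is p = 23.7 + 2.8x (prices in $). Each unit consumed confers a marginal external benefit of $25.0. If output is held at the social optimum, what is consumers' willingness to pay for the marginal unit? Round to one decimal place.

P = $164.1

Social marginal benefit = demand + MEB = 265.9 - 1.3x.
Set SMB = MC: 265.9 - 1.3x = 23.7 + 2.8x → x* = 59.0732.
Consumer price on the demand curve at x*: 240.9 − 1.3×59.0732 = 164.1048.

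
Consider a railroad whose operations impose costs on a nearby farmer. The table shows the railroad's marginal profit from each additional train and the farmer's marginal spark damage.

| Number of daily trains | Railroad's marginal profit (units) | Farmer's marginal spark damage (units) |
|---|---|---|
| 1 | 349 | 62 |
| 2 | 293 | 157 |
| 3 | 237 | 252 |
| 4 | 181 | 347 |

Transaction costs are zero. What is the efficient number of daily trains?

2

Bargaining reaches the level where marginal profit last exceeds marginal spark damage.
That holds through level 2 (293 ≥ 157) but not at 3 (237 < 252).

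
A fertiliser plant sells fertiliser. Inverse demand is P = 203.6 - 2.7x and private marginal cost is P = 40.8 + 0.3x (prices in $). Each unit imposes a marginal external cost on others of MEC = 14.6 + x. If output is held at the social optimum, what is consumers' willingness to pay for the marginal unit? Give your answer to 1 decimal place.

Social marginal cost = private MC + MEC = 55.4 + 1.3x.
Set SMC = demand: 55.4 + 1.3x = 203.6 - 2.7x → x* = 37.0500.
Consumer price on the demand curve at x*: 203.6 − 2.7×37.0500 = 103.5650.

P = $103.6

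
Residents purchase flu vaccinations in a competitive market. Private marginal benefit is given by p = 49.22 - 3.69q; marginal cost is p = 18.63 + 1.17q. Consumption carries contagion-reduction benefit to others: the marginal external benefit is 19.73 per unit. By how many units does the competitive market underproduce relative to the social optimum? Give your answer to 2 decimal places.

Market equilibrium (private): 18.63 + 1.17q = 49.22 - 3.69q → q_m = 6.2942.
Social marginal benefit = demand + MEB = 68.95 - 3.69q.
Set SMB = MC: 68.95 - 3.69q = 18.63 + 1.17q → q* = 10.3539.
Gap = |6.2942 − 10.3539| = 4.0597.

4.06 units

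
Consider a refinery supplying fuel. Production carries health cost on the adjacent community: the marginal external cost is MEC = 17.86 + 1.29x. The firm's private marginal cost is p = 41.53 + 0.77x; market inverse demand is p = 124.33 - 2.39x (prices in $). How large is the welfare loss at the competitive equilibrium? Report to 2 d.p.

Market equilibrium (private): 41.53 + 0.77x = 124.33 - 2.39x → x_m = 26.2025.
Social marginal cost = private MC + MEC = 59.39 + 2.06x.
Set SMC = demand: 59.39 + 2.06x = 124.33 - 2.39x → x* = 14.5933.
Between x* and x_m the wedge SMC − demand runs linearly from 0 to MEC(x_m), so the loss is a triangle.
DWL = ½ × 11.6092 × 51.6613 = 299.8732.

DWL = $299.87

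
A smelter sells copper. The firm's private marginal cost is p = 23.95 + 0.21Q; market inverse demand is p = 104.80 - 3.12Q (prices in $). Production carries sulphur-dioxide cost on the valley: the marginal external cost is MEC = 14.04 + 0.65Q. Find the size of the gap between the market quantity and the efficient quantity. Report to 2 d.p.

Market equilibrium (private): 23.95 + 0.21Q = 104.80 - 3.12Q → Q_m = 24.2793.
Social marginal cost = private MC + MEC = 37.99 + 0.86Q.
Set SMC = demand: 37.99 + 0.86Q = 104.80 - 3.12Q → Q* = 16.7864.
Gap = |24.2793 − 16.7864| = 7.4929.

7.49 units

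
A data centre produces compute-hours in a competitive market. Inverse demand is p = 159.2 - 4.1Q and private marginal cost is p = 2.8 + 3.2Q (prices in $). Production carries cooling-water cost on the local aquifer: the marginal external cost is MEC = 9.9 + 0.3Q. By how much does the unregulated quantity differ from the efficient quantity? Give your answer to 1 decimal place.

2.1 units

Market equilibrium (private): 2.8 + 3.2Q = 159.2 - 4.1Q → Q_m = 21.4247.
Social marginal cost = private MC + MEC = 12.7 + 3.5Q.
Set SMC = demand: 12.7 + 3.5Q = 159.2 - 4.1Q → Q* = 19.2763.
Gap = |21.4247 − 19.2763| = 2.1484.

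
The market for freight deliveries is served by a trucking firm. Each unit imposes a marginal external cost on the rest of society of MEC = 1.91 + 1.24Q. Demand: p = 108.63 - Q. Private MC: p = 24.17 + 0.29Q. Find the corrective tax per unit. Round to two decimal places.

Social marginal cost = private MC + MEC = 26.08 + 1.53Q.
Set SMC = demand: 26.08 + 1.53Q = 108.63 - Q → Q* = 32.6285.
The Pigouvian tax equals MEC at Q*: 1.91 + 1.24×32.6285 = 42.3693.

tax = 42.37 per unit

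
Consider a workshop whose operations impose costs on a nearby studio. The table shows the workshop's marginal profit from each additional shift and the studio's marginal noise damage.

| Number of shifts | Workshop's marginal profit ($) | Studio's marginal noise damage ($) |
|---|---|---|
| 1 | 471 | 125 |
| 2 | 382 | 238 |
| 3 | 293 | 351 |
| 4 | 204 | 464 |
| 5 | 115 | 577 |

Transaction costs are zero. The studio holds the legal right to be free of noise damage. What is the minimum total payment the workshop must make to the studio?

$363

Efficient level: marginal profit ≥ marginal noise damage through level 2, so k* = 2.
With the studio holding the right, the workshop must at least compensate total damage at k*: 125 + 238 = 363.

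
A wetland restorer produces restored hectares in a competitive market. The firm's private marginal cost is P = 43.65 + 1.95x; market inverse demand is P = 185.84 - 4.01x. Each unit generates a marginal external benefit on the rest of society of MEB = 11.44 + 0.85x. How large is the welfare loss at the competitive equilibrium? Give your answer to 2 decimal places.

DWL = 98.44

Market equilibrium (private): 43.65 + 1.95x = 185.84 - 4.01x → x_m = 23.8574.
Social marginal cost = private MC − MEB = 32.21 + 1.10x.
Set SMC = demand: 32.21 + 1.10x = 185.84 - 4.01x → x* = 30.0646.
The loss is the area between SMC and demand from x* to x_m; with linear curves that's a triangle of height MEB(x_m).
DWL = ½ × 6.2072 × 31.7188 = 98.4425.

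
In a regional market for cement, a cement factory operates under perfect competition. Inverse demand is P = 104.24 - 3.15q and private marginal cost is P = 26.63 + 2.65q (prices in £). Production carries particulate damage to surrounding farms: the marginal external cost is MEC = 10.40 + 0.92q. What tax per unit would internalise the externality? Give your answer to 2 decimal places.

tax = £19.60 per unit

Social marginal cost = private MC + MEC = 37.03 + 3.57q.
Set SMC = demand: 37.03 + 3.57q = 104.24 - 3.15q → q* = 10.0015.
The Pigouvian tax equals MEC at q*: 10.40 + 0.92×10.0015 = 19.6014.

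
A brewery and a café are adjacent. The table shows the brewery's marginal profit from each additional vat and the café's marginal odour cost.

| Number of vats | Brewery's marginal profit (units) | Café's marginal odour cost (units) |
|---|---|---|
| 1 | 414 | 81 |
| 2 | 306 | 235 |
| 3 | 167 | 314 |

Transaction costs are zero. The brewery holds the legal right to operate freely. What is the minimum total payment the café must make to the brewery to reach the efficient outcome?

Left alone the brewery would choose level 3 (marginal profit stays positive).
Efficient level: k* = 2 (marginal profit ≥ marginal odour cost through 2).
The café must at least cover the brewery's forgone profit from cutting 3→2: 167 = 167.

167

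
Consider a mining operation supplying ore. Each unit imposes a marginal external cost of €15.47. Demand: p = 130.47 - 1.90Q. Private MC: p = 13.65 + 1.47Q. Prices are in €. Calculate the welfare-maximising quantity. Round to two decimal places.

Social marginal cost = private MC + MEC = 29.12 + 1.47Q.
Set SMC = demand: 29.12 + 1.47Q = 130.47 - 1.90Q → Q* = 30.0742.

Q* = 30.07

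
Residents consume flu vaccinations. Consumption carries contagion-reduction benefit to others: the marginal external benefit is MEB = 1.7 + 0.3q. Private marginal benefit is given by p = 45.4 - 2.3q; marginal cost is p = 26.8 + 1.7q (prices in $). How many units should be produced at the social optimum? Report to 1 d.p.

Social marginal benefit = demand + MEB = 47.1 - 2.0q.
Set SMB = MC: 47.1 - 2.0q = 26.8 + 1.7q → q* = 5.4865.

q* = 5.5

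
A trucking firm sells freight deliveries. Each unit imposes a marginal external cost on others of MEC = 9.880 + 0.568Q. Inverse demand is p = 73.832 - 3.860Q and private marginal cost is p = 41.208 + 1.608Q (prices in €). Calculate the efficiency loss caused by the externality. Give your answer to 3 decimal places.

DWL = €14.584

Market equilibrium (private): 41.208 + 1.608Q = 73.832 - 3.860Q → Q_m = 5.9663.
Social marginal cost = private MC + MEC = 51.088 + 2.176Q.
Set SMC = demand: 51.088 + 2.176Q = 73.832 - 3.860Q → Q* = 3.7681.
Height of the DWL triangle at Q_m is SMC(Q_m) − demand(Q_m) = MEC(Q_m) = 13.2689.
DWL = ½ × 2.1982 × 13.2689 = 14.5838.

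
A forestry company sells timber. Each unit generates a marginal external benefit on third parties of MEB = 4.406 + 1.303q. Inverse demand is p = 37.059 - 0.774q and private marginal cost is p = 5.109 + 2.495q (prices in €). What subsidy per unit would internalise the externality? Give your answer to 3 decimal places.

subsidy = €28.502 per unit

Social marginal cost = private MC − MEB = 0.703 + 1.192q.
Set SMC = demand: 0.703 + 1.192q = 37.059 - 0.774q → q* = 18.4924.
The Pigouvian subsidy equals MEB at q*: 4.406 + 1.303×18.4924 = 28.5016.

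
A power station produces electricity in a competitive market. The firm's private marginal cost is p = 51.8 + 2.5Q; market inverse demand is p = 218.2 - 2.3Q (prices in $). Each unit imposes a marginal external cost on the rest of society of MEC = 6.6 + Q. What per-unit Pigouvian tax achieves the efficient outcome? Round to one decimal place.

Social marginal cost = private MC + MEC = 58.4 + 3.5Q.
Set SMC = demand: 58.4 + 3.5Q = 218.2 - 2.3Q → Q* = 27.5517.
The Pigouvian tax equals MEC at Q*: 6.6 + 1.0×27.5517 = 34.1517.

tax = $34.2 per unit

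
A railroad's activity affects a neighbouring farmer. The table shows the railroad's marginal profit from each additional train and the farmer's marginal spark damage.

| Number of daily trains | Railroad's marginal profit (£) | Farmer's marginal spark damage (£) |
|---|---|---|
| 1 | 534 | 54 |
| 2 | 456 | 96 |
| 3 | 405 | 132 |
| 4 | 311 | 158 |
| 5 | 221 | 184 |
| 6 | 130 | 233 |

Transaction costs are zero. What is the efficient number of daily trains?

5

Bargaining reaches the level where marginal profit last exceeds marginal spark damage.
That holds through level 5 (221 ≥ 184) but not at 6 (130 < 233).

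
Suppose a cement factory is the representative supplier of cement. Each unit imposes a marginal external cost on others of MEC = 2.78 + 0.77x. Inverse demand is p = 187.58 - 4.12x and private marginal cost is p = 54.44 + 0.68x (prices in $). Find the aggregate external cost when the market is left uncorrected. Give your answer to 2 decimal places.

Market equilibrium (private): 54.44 + 0.68x = 187.58 - 4.12x → x_m = 27.7375.
Total external cost = ∫₀^{x_m} (2.78 + 0.77x) dx = 2.78×27.7375 + ½×0.77×27.7375² = 373.3173.

$373.32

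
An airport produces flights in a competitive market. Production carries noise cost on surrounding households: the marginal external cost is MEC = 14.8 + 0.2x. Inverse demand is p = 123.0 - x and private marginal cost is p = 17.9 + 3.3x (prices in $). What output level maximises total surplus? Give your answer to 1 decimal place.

Social marginal cost = private MC + MEC = 32.7 + 3.5x.
Set SMC = demand: 32.7 + 3.5x = 123.0 - x → x* = 20.0667.

x* = 20.1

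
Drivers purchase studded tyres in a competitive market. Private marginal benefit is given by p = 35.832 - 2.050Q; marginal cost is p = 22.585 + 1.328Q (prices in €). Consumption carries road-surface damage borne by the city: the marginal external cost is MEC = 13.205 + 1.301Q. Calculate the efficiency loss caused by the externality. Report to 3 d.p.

DWL = €35.814

Market equilibrium (private): 22.585 + 1.328Q = 35.832 - 2.050Q → Q_m = 3.9216.
Social marginal benefit = demand − MEC = 22.627 - 3.351Q.
Set SMB = MC: 22.627 - 3.351Q = 22.585 + 1.328Q → Q* = 0.0090.
Between Q* and Q_m the wedge MC − SMB runs linearly from 0 to MEC(Q_m), so the loss is a triangle.
DWL = ½ × 3.9126 × 18.3069 = 35.8138.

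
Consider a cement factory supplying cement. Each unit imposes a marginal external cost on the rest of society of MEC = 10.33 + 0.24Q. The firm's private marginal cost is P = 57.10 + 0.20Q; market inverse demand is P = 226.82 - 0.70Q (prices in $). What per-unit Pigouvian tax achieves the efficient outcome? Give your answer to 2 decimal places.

tax = $43.89 per unit

Social marginal cost = private MC + MEC = 67.43 + 0.44Q.
Set SMC = demand: 67.43 + 0.44Q = 226.82 - 0.70Q → Q* = 139.8158.
The Pigouvian tax equals MEC at Q*: 10.33 + 0.24×139.8158 = 43.8858.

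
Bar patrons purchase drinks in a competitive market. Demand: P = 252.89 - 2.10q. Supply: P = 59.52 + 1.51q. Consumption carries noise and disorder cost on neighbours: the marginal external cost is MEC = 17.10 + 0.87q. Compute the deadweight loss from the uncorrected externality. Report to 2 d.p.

DWL = 452.89

Market equilibrium (private): 59.52 + 1.51q = 252.89 - 2.10q → q_m = 53.5651.
Social marginal benefit = demand − MEC = 235.79 - 2.97q.
Set SMB = MC: 235.79 - 2.97q = 59.52 + 1.51q → q* = 39.3460.
Between q* and q_m the wedge MC − SMB runs linearly from 0 to MEC(q_m), so the loss is a triangle.
DWL = ½ × 14.2191 × 63.7016 = 452.8897.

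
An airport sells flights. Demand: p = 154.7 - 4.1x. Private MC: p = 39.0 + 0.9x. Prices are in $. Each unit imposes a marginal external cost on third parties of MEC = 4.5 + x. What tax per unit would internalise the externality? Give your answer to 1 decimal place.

tax = $23.0 per unit

Social marginal cost = private MC + MEC = 43.5 + 1.9x.
Set SMC = demand: 43.5 + 1.9x = 154.7 - 4.1x → x* = 18.5333.
The Pigouvian tax equals MEC at x*: 4.5 + 1.0×18.5333 = 23.0333.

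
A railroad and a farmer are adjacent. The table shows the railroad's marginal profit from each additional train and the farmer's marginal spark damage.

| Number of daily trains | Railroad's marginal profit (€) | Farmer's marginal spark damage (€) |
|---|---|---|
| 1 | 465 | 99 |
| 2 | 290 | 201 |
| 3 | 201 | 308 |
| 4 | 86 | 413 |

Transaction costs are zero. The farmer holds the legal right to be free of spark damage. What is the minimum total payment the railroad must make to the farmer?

Efficient level: marginal profit ≥ marginal spark damage through level 2, so k* = 2.
With the farmer holding the right, the railroad must at least compensate total damage at k*: 99 + 201 = 300.

€300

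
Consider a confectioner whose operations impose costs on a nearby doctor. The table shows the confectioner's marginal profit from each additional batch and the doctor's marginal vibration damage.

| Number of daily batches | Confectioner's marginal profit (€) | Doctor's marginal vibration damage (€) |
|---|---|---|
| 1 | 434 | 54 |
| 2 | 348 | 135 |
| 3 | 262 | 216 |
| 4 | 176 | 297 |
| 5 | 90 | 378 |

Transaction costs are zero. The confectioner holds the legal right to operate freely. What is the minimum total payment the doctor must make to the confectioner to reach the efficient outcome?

€266

Left alone the confectioner would choose level 5 (marginal profit stays positive).
Efficient level: k* = 3 (marginal profit ≥ marginal vibration damage through 3).
The doctor must at least cover the confectioner's forgone profit from cutting 5→3: 176 + 90 = 266.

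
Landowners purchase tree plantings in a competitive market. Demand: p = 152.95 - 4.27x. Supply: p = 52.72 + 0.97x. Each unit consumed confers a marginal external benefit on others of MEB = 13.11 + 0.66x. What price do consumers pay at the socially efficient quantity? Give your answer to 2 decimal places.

P = 47.28

Social marginal benefit = demand + MEB = 166.06 - 3.61x.
Set SMB = MC: 166.06 - 3.61x = 52.72 + 0.97x → x* = 24.7467.
Consumer price on the demand curve at x*: 152.95 − 4.27×24.7467 = 47.2816.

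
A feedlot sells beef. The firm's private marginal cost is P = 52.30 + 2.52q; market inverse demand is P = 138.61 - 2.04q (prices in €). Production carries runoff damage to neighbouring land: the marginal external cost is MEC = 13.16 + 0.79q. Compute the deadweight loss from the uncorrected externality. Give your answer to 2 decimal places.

Market equilibrium (private): 52.30 + 2.52q = 138.61 - 2.04q → q_m = 18.9276.
Social marginal cost = private MC + MEC = 65.46 + 3.31q.
Set SMC = demand: 65.46 + 3.31q = 138.61 - 2.04q → q* = 13.6729.
The loss is the area between SMC and demand from q* to q_m; with linear curves that's a triangle of height MEC(q_m).
DWL = ½ × 5.2547 × 28.1128 = 73.8622.

DWL = €73.86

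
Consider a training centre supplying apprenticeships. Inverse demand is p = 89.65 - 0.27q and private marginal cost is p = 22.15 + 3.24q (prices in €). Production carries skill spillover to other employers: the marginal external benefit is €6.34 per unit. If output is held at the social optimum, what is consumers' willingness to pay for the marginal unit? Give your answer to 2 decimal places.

Social marginal cost = private MC − MEB = 15.81 + 3.24q.
Set SMC = demand: 15.81 + 3.24q = 89.65 - 0.27q → q* = 21.0370.
Consumer price on the demand curve at q*: 89.65 − 0.27×21.0370 = 83.9700.

P = €83.97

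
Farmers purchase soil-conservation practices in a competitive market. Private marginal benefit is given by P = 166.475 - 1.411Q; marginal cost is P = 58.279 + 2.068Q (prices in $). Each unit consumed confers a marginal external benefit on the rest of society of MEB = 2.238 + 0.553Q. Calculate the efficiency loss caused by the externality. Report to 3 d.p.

Market equilibrium (private): 58.279 + 2.068Q = 166.475 - 1.411Q → Q_m = 31.0997.
Social marginal benefit = demand + MEB = 168.713 - 0.858Q.
Set SMB = MC: 168.713 - 0.858Q = 58.279 + 2.068Q → Q* = 37.7423.
The loss is the area between SMB and MC from Q* to Q_m; with linear curves that's a triangle of height MEB(Q_m).
DWL = ½ × 6.6426 × 19.4362 = 64.5535.

DWL = $64.553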